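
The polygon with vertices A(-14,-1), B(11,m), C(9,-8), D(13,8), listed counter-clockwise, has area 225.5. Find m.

Write out the shoelace sum; only the two edges meeting at B involve m:
2·Area = [((-14)·m − 11·(-1)) + (11·(-8) − 9·m)] + 275
       = -23·m + 198 = 451
⇒ m = -11.

-11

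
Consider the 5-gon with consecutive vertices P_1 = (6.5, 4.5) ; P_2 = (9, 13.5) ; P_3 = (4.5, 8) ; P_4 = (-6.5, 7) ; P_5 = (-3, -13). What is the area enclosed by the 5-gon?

159.25

Σ = (47.25) + (11.25) + (83.5) + (105.5) + (71) = 318.5
Area = |Σ|/2 = 159.25.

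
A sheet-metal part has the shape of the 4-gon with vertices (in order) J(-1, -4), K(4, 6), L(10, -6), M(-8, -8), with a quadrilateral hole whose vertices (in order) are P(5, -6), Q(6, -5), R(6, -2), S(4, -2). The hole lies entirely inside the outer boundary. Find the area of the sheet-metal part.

Outer boundary:
Apply Gauss's area formula: 2A = Σ (x_i·y_{i+1} − x_{i+1}·y_i), indices taken mod 4.
Cross-terms: 10, -84, -128, 24  ⇒  Σ = -178
Area = |Σ|/2 = 89.
Hole:
Apply the shoelace formula: 2A = Σ (x_i·y_{i+1} − x_{i+1}·y_i), indices taken mod 4.
Σ = (11) + (18) + (-4) + (-14) = 11
Area = |Σ|/2 = 5.5.
Net area = 89 − 5.5 = 83.5.

83.5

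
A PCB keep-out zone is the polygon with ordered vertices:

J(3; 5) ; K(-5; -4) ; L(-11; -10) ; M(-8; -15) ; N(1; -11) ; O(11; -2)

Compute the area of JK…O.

Cross-terms: 13, 6, 85, 103, 119, 61  ⇒  Σ = 387
Area = |Σ|/2 = 193.5.

193.5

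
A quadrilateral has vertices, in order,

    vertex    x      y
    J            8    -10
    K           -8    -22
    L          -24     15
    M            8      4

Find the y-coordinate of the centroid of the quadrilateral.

-83/33

Apply the shoelace formula. First the cross-terms c_i = x_i·y_{i+1} − x_{i+1}·y_i:
  -256, -648, -216, -112  ⇒  2A = -1232, A = -616.
Then Σ (y_i + y_{i+1})·c_i = 9296, so ȳ = 9296 / (6·(-616)) = -83/33.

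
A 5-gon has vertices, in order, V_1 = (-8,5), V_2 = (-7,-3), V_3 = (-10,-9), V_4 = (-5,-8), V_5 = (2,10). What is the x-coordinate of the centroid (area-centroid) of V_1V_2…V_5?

Apply the surveyor's formula. First the cross-terms c_i = x_i·y_{i+1} − x_{i+1}·y_i:
  59, 33, 35, -34, 90  ⇒  2A = 183, A = 91.5.
Then Σ (x_i + x_{i+1})·c_i = -2409, so x̄ = -2409 / (6·91.5) = -803/183.

-803/183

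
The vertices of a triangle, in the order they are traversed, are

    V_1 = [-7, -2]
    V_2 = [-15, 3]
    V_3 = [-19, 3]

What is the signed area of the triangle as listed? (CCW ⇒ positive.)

10

Cross-terms: -51, 12, 59  ⇒  Σ = 20
Signed area = Σ/2 = 10 (positive ⇒ counter-clockwise traversal).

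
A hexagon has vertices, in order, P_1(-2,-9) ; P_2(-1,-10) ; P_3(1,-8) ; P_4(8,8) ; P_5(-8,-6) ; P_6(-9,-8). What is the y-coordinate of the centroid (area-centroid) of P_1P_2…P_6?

Apply the surveyor's formula. First the cross-terms c_i = x_i·y_{i+1} − x_{i+1}·y_i:
  11, 18, 72, 16, 10, 65  ⇒  2A = 192, A = 96.
Then Σ (y_i + y_{i+1})·c_i = -1746, so ȳ = -1746 / (6·96) = -3.03125.

-3.03125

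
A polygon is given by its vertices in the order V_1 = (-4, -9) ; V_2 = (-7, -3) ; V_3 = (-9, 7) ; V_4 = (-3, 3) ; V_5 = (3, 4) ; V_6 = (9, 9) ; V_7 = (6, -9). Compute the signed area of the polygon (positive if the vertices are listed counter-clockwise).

Apply Gauss's area formula: 2A = Σ (x_i·y_{i+1} − x_{i+1}·y_i), indices taken mod 7.
Σ = (-51) + (-76) + (-6) + (-21) + (-9) + (-135) + (-90) = -388
Signed area = Σ/2 = -194 (negative ⇒ clockwise traversal).

-194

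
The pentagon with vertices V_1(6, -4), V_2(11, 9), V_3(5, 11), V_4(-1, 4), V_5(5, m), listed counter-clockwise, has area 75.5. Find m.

Write out the shoelace sum; only the two edges meeting at V_5 involve m:
2·Area = [((-1)·m − 5·4) + (5·(-4) − 6·m)] + 205
       = -7·m + 165 = 151
⇒ m = 2.

2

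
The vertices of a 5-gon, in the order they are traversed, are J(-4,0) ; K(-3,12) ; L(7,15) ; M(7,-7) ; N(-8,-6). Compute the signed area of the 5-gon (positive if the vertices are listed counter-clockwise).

Σ = (-48) + (-129) + (-154) + (-98) + (-24) = -453
Signed area = Σ/2 = -226.5 (negative ⇒ clockwise traversal).

-226.5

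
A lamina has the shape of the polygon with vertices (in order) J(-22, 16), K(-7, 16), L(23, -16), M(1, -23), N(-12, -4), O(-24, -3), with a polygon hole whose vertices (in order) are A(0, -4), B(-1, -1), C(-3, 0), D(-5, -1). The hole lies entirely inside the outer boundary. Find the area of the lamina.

Outer boundary:
J→K: (-22)(16) − (-7)(16) = -240
K→L: (-7)(-16) − (23)(16) = -256
L→M: (23)(-23) − (1)(-16) = -513
M→N: (1)(-4) − (-12)(-23) = -280
N→O: (-12)(-3) − (-24)(-4) = -60
O→J: (-24)(16) − (-22)(-3) = -450
Σ = -1799
Area = |Σ|/2 = 899.5.
Hole:
Cross-terms: -4, -3, 3, 20  ⇒  Σ = 16
Area = |Σ|/2 = 8.
Net area = 899.5 − 8 = 891.5.

891.5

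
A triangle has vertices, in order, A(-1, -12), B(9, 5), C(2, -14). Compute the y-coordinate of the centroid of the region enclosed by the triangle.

Apply Gauss's area formula. First the cross-terms c_i = x_i·y_{i+1} − x_{i+1}·y_i:
  103, -136, -38  ⇒  2A = -71, A = -35.5.
Then Σ (y_i + y_{i+1})·c_i = 1491, so ȳ = 1491 / (6·(-35.5)) = -7.

-7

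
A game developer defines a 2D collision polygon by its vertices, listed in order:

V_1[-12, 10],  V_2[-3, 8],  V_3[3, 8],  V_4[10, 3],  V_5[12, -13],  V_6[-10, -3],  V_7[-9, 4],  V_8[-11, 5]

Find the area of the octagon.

Cross-terms: -66, -48, -71, -166, -166, -67, -1, -50  ⇒  Σ = -635
Area = |Σ|/2 = 317.5.

317.5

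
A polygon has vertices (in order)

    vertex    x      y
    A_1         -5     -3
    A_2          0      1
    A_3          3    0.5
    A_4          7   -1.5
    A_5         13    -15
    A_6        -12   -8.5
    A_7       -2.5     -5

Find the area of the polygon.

A_1→A_2: (-5)(1) − (0)(-3) = -5
A_2→A_3: (0)(0.5) − (3)(1) = -3
A_3→A_4: (3)(-1.5) − (7)(0.5) = -8
A_4→A_5: (7)(-15) − (13)(-1.5) = -85.5
A_5→A_6: (13)(-8.5) − (-12)(-15) = -290.5
A_6→A_7: (-12)(-5) − (-2.5)(-8.5) = 38.75
A_7→A_1: (-2.5)(-3) − (-5)(-5) = -17.5
Σ = -370.75
Area = |Σ|/2 = 185.375.

185.375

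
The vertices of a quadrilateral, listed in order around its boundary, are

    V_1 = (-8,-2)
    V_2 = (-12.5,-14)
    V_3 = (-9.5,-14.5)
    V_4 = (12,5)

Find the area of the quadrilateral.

138.875

Cross-terms: 87, 48.25, 126.5, 16  ⇒  Σ = 277.75
Area = |Σ|/2 = 138.875.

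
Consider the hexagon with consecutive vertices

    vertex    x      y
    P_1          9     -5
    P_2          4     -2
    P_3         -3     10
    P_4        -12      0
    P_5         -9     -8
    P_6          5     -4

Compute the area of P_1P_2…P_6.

169.5

Apply the shoelace (surveyor's) formula: 2A = Σ (x_i·y_{i+1} − x_{i+1}·y_i), indices taken mod 6.
Σ = (2) + (34) + (120) + (96) + (76) + (11) = 339
Area = |Σ|/2 = 169.5.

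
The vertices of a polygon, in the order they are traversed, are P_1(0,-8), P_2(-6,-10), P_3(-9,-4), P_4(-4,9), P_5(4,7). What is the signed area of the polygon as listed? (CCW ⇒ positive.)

Apply the shoelace (surveyor's) formula: 2A = Σ (x_i·y_{i+1} − x_{i+1}·y_i), indices taken mod 5.
Cross-terms: -48, -66, -97, -64, -32  ⇒  Σ = -307
Signed area = Σ/2 = -153.5 (negative ⇒ clockwise traversal).

-153.5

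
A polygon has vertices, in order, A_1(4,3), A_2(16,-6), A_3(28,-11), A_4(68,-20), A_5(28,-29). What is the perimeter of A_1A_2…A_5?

150

|A_1A_2| = √((12)² + (-9)²) = √225 = 15
|A_2A_3| = √((12)² + (-5)²) = √169 = 13
|A_3A_4| = √((40)² + (-9)²) = √1681 = 41
|A_4A_5| = √((-40)² + (-9)²) = √1681 = 41
|A_5A_1| = √((-24)² + (32)²) = √1600 = 40
Perimeter = 15 + 13 + 41 + 41 + 40 = 150.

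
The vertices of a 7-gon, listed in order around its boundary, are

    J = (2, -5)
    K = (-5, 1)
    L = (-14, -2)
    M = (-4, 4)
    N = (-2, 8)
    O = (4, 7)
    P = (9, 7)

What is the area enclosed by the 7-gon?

J→K: (2)(1) − (-5)(-5) = -23
K→L: (-5)(-2) − (-14)(1) = 24
L→M: (-14)(4) − (-4)(-2) = -64
M→N: (-4)(8) − (-2)(4) = -24
N→O: (-2)(7) − (4)(8) = -46
O→P: (4)(7) − (9)(7) = -35
P→J: (9)(-5) − (2)(7) = -59
Σ = -227
Area = |Σ|/2 = 113.5.

113.5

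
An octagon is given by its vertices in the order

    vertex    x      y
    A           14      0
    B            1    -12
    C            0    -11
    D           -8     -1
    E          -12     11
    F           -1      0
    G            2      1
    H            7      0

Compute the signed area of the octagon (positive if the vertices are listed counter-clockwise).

Apply Gauss's area formula: 2A = Σ (x_i·y_{i+1} − x_{i+1}·y_i), indices taken mod 8.
Σ = (-168) + (-11) + (-88) + (-100) + (11) + (-1) + (-7) + (0) = -364
Signed area = Σ/2 = -182 (negative ⇒ clockwise traversal).

-182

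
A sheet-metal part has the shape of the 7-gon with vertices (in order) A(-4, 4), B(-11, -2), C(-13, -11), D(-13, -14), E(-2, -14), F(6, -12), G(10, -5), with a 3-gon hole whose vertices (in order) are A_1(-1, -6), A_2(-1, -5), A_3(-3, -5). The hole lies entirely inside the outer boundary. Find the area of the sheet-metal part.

278

Outer boundary:
Cross-terms: 52, 95, 39, 154, 108, 90, 20  ⇒  Σ = 558
Area = |Σ|/2 = 279.
Hole:
Apply the shoelace formula: 2A = Σ (x_i·y_{i+1} − x_{i+1}·y_i), indices taken mod 3.
Cross-terms: -1, -10, 13  ⇒  Σ = 2
Area = |Σ|/2 = 1.
Net area = 279 − 1 = 278.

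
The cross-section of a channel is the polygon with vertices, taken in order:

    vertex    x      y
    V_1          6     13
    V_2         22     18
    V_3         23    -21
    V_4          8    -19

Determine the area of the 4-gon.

552.5

Apply Gauss's area formula: 2A = Σ (x_i·y_{i+1} − x_{i+1}·y_i), indices taken mod 4.
Σ = (-178) + (-876) + (-269) + (218) = -1105
Area = |Σ|/2 = 552.5.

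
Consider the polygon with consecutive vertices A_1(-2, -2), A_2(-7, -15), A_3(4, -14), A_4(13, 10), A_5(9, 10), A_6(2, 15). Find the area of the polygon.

288.5

Apply the shoelace (surveyor's) formula: 2A = Σ (x_i·y_{i+1} − x_{i+1}·y_i), indices taken mod 6.
A_1→A_2: (-2)(-15) − (-7)(-2) = 16
A_2→A_3: (-7)(-14) − (4)(-15) = 158
A_3→A_4: (4)(10) − (13)(-14) = 222
A_4→A_5: (13)(10) − (9)(10) = 40
A_5→A_6: (9)(15) − (2)(10) = 115
A_6→A_1: (2)(-2) − (-2)(15) = 26
Σ = 577
Area = |Σ|/2 = 288.5.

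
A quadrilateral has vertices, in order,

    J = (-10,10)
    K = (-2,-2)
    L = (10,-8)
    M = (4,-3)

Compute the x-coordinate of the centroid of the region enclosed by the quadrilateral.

-28/33

Apply the shoelace formula. First the cross-terms c_i = x_i·y_{i+1} − x_{i+1}·y_i:
  40, 36, 2, 10  ⇒  2A = 88, A = 44.
Then Σ (x_i + x_{i+1})·c_i = -224, so x̄ = -224 / (6·44) = -28/33.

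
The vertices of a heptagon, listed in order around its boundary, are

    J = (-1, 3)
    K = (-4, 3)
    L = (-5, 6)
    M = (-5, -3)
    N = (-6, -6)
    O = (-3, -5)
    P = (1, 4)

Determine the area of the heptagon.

34.5

Apply the surveyor's formula: 2A = Σ (x_i·y_{i+1} − x_{i+1}·y_i), indices taken mod 7.
Cross-terms: 9, -9, 45, 12, 12, -7, 7  ⇒  Σ = 69
Area = |Σ|/2 = 34.5.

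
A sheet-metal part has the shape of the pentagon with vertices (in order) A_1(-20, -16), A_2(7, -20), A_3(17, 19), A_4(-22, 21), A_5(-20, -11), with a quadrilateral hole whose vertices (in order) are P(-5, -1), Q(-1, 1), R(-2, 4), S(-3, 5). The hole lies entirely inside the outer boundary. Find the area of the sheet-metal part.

Outer boundary:
Apply the shoelace (surveyor's) formula: 2A = Σ (x_i·y_{i+1} − x_{i+1}·y_i), indices taken mod 5.
A_1→A_2: (-20)(-20) − (7)(-16) = 512
A_2→A_3: (7)(19) − (17)(-20) = 473
A_3→A_4: (17)(21) − (-22)(19) = 775
A_4→A_5: (-22)(-11) − (-20)(21) = 662
A_5→A_1: (-20)(-16) − (-20)(-11) = 100
Σ = 2522
Area = |Σ|/2 = 1261.
Hole:
Apply the shoelace (surveyor's) formula: 2A = Σ (x_i·y_{i+1} − x_{i+1}·y_i), indices taken mod 4.
Σ = (-6) + (-2) + (2) + (28) = 22
Area = |Σ|/2 = 11.
Net area = 1261 − 11 = 1250.

1250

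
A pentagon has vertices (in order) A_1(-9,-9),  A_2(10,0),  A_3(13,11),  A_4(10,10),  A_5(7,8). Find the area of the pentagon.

119.5

Apply the surveyor's formula: 2A = Σ (x_i·y_{i+1} − x_{i+1}·y_i), indices taken mod 5.
A_1→A_2: (-9)(0) − (10)(-9) = 90
A_2→A_3: (10)(11) − (13)(0) = 110
A_3→A_4: (13)(10) − (10)(11) = 20
A_4→A_5: (10)(8) − (7)(10) = 10
A_5→A_1: (7)(-9) − (-9)(8) = 9
Σ = 239
Area = |Σ|/2 = 119.5.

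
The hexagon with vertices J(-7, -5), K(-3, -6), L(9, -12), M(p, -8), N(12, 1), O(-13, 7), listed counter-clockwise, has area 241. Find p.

The doubled signed area Σ (x_i y_{i+1} − x_{i+1} y_i) is linear in p.
With p=0 it equals 352; the coefficient of p is 13 (from the two edges through M).
So 13·p + 352 = 2·241 = 482 ⇒ p = 10.

10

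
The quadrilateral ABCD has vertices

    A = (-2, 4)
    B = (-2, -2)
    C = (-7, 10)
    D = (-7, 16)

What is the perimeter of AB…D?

38

|AB| = √((0)² + (-6)²) = √36 = 6
|BC| = √((-5)² + (12)²) = √169 = 13
|CD| = √((0)² + (6)²) = √36 = 6
|DA| = √((5)² + (-12)²) = √169 = 13
Perimeter = 6 + 13 + 6 + 13 = 38.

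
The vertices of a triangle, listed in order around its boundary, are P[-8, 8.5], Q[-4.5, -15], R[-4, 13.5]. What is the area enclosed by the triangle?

Apply the shoelace formula: 2A = Σ (x_i·y_{i+1} − x_{i+1}·y_i), indices taken mod 3.
Σ = (158.25) + (-120.75) + (74) = 111.5
Area = |Σ|/2 = 55.75.

55.75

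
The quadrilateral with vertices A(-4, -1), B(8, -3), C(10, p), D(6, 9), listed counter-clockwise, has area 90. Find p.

The doubled signed area Σ (x_i y_{i+1} − x_{i+1} y_i) is linear in p.
With p=0 it equals 170; the coefficient of p is 2 (from the two edges through C).
So 2·p + 170 = 2·90 = 180 ⇒ p = 5.

5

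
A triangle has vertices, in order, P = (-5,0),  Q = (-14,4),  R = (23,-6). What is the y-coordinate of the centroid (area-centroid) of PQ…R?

Apply Gauss's area formula. First the cross-terms c_i = x_i·y_{i+1} − x_{i+1}·y_i:
  -20, -8, -30  ⇒  2A = -58, A = -29.
Then Σ (y_i + y_{i+1})·c_i = 116, so ȳ = 116 / (6·(-29)) = -2/3.

-2/3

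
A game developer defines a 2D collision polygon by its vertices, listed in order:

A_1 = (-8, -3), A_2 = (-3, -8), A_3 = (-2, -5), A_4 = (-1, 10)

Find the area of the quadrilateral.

56

Apply Gauss's area formula: 2A = Σ (x_i·y_{i+1} − x_{i+1}·y_i), indices taken mod 4.
A_1→A_2: (-8)(-8) − (-3)(-3) = 55
A_2→A_3: (-3)(-5) − (-2)(-8) = -1
A_3→A_4: (-2)(10) − (-1)(-5) = -25
A_4→A_1: (-1)(-3) − (-8)(10) = 83
Σ = 112
Area = |Σ|/2 = 56.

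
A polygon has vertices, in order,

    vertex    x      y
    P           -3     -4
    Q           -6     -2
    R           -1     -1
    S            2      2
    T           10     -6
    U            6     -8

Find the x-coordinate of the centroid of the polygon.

Apply the shoelace formula. First the cross-terms c_i = x_i·y_{i+1} − x_{i+1}·y_i:
  -18, 4, 0, -32, -44, -48  ⇒  2A = -138, A = -69.
Then Σ (x_i + x_{i+1})·c_i = -1098, so x̄ = -1098 / (6·(-69)) = 61/23.

61/23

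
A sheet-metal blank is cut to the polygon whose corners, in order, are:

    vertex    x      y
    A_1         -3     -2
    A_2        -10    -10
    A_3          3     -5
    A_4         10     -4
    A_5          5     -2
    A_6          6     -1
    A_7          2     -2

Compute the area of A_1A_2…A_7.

Apply the shoelace (surveyor's) formula: 2A = Σ (x_i·y_{i+1} − x_{i+1}·y_i), indices taken mod 7.
Σ = (10) + (80) + (38) + (0) + (7) + (-10) + (-10) = 115
Area = |Σ|/2 = 57.5.

57.5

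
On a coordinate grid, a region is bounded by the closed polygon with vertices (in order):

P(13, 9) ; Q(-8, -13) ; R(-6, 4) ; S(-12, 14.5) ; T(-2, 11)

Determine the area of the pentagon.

255

Apply the shoelace formula: 2A = Σ (x_i·y_{i+1} − x_{i+1}·y_i), indices taken mod 5.
Σ = (-97) + (-110) + (-39) + (-103) + (-161) = -510
Area = |Σ|/2 = 255.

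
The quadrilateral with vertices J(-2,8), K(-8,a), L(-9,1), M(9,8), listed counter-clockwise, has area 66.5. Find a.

The doubled signed area Σ (x_i y_{i+1} − x_{i+1} y_i) is linear in a.
With a=0 it equals 63; the coefficient of a is 7 (from the two edges through K).
So 7·a + 63 = 2·66.5 = 133 ⇒ a = 10.

10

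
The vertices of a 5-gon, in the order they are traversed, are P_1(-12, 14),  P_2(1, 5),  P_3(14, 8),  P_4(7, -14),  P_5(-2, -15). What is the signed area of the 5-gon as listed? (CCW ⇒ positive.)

-364.5

Apply the surveyor's formula: 2A = Σ (x_i·y_{i+1} − x_{i+1}·y_i), indices taken mod 5.
P_1→P_2: (-12)(5) − (1)(14) = -74
P_2→P_3: (1)(8) − (14)(5) = -62
P_3→P_4: (14)(-14) − (7)(8) = -252
P_4→P_5: (7)(-15) − (-2)(-14) = -133
P_5→P_1: (-2)(14) − (-12)(-15) = -208
Σ = -729
Signed area = Σ/2 = -364.5 (negative ⇒ clockwise traversal).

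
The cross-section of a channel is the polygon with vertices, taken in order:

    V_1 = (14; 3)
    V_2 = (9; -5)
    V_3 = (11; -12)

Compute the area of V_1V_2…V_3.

Σ = (-97) + (-53) + (201) = 51
Area = |Σ|/2 = 25.5.

25.5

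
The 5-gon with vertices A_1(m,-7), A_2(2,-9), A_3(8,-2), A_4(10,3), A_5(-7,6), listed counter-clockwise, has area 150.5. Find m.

-3

Write out the shoelace sum; only the two edges meeting at A_1 involve m:
2·Area = [((-7)·(-7) − m·6) + (m·(-9) − 2·(-7))] + 193
       = -15·m + 256 = 301
⇒ m = -3.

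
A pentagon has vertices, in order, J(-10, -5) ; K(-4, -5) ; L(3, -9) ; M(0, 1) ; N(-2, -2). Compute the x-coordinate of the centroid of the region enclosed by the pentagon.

-173/114

Apply the shoelace (surveyor's) formula. First the cross-terms c_i = x_i·y_{i+1} − x_{i+1}·y_i:
  30, 51, 3, 2, -10  ⇒  2A = 76, A = 38.
Then Σ (x_i + x_{i+1})·c_i = -346, so x̄ = -346 / (6·38) = -173/114.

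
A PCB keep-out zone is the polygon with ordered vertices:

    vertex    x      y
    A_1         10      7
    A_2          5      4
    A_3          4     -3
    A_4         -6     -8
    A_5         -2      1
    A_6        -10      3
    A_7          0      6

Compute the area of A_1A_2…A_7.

A_1→A_2: (10)(4) − (5)(7) = 5
A_2→A_3: (5)(-3) − (4)(4) = -31
A_3→A_4: (4)(-8) − (-6)(-3) = -50
A_4→A_5: (-6)(1) − (-2)(-8) = -22
A_5→A_6: (-2)(3) − (-10)(1) = 4
A_6→A_7: (-10)(6) − (0)(3) = -60
A_7→A_1: (0)(7) − (10)(6) = -60
Σ = -214
Area = |Σ|/2 = 107.

107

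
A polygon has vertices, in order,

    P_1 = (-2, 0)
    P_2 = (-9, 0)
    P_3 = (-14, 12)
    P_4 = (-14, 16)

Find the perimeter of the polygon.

44

|P_1P_2| = √((-7)² + (0)²) = √49 = 7
|P_2P_3| = √((-5)² + (12)²) = √169 = 13
|P_3P_4| = √((0)² + (4)²) = √16 = 4
|P_4P_1| = √((12)² + (-16)²) = √400 = 20
Perimeter = 7 + 13 + 4 + 20 = 44.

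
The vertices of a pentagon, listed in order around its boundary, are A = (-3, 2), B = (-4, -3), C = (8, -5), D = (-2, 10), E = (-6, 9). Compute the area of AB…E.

94

Σ = (17) + (44) + (70) + (42) + (15) = 188
Area = |Σ|/2 = 94.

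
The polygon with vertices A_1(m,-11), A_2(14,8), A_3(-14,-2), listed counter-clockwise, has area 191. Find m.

-1

The doubled signed area Σ (x_i y_{i+1} − x_{i+1} y_i) is linear in m.
With m=0 it equals 392; the coefficient of m is 10 (from the two edges through A_1).
So 10·m + 392 = 2·191 = 382 ⇒ m = -1.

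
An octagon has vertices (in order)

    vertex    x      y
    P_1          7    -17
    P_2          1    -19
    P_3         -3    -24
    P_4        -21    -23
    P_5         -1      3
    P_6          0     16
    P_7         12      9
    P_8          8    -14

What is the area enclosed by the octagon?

P_1→P_2: (7)(-19) − (1)(-17) = -116
P_2→P_3: (1)(-24) − (-3)(-19) = -81
P_3→P_4: (-3)(-23) − (-21)(-24) = -435
P_4→P_5: (-21)(3) − (-1)(-23) = -86
P_5→P_6: (-1)(16) − (0)(3) = -16
P_6→P_7: (0)(9) − (12)(16) = -192
P_7→P_8: (12)(-14) − (8)(9) = -240
P_8→P_1: (8)(-17) − (7)(-14) = -38
Σ = -1204
Area = |Σ|/2 = 602.

602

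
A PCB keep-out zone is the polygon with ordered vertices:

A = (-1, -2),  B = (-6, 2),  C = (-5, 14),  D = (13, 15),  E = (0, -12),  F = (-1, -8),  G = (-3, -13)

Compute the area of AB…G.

Apply the surveyor's formula: 2A = Σ (x_i·y_{i+1} − x_{i+1}·y_i), indices taken mod 7.
Σ = (-14) + (-74) + (-257) + (-156) + (-12) + (-11) + (-7) = -531
Area = |Σ|/2 = 265.5.

265.5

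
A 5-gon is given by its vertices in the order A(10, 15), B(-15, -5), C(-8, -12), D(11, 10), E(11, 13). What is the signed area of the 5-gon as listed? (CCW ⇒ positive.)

217.5

Σ = (175) + (140) + (52) + (33) + (35) = 435
Signed area = Σ/2 = 217.5 (positive ⇒ counter-clockwise traversal).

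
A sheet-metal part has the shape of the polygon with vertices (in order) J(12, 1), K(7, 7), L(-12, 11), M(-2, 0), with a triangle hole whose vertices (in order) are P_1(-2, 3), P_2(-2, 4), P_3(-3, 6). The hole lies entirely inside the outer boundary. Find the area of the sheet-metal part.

128.5

Outer boundary:
Apply the surveyor's formula: 2A = Σ (x_i·y_{i+1} − x_{i+1}·y_i), indices taken mod 4.
J→K: (12)(7) − (7)(1) = 77
K→L: (7)(11) − (-12)(7) = 161
L→M: (-12)(0) − (-2)(11) = 22
M→J: (-2)(1) − (12)(0) = -2
Σ = 258
Area = |Σ|/2 = 129.
Hole:
Apply the shoelace (surveyor's) formula: 2A = Σ (x_i·y_{i+1} − x_{i+1}·y_i), indices taken mod 3.
P_1→P_2: (-2)(4) − (-2)(3) = -2
P_2→P_3: (-2)(6) − (-3)(4) = 0
P_3→P_1: (-3)(3) − (-2)(6) = 3
Σ = 1
Area = |Σ|/2 = 0.5.
Net area = 129 − 0.5 = 128.5.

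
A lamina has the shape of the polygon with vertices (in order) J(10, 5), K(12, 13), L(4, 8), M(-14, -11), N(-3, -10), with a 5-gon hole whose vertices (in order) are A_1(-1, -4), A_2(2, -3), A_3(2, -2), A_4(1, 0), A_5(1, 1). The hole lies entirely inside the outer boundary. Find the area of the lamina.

180.5

Outer boundary:
J→K: (10)(13) − (12)(5) = 70
K→L: (12)(8) − (4)(13) = 44
L→M: (4)(-11) − (-14)(8) = 68
M→N: (-14)(-10) − (-3)(-11) = 107
N→J: (-3)(5) − (10)(-10) = 85
Σ = 374
Area = |Σ|/2 = 187.
Hole:
Σ = (11) + (2) + (2) + (1) + (-3) = 13
Area = |Σ|/2 = 6.5.
Net area = 187 − 6.5 = 180.5.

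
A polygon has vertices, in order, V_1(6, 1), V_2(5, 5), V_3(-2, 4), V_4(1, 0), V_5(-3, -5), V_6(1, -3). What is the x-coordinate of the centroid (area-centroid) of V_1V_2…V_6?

484/237

Apply the surveyor's formula. First the cross-terms c_i = x_i·y_{i+1} − x_{i+1}·y_i:
  25, 30, -4, -5, 14, 19  ⇒  2A = 79, A = 39.5.
Then Σ (x_i + x_{i+1})·c_i = 484, so x̄ = 484 / (6·39.5) = 484/237.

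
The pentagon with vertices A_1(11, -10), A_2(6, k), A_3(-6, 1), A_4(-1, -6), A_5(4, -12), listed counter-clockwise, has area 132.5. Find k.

Write out the shoelace sum; only the two edges meeting at A_2 involve k:
2·Area = [(11·k − 6·(-10)) + (6·1 − (-6)·k)] + 165
       = 17·k + 231 = 265
⇒ k = 2.

2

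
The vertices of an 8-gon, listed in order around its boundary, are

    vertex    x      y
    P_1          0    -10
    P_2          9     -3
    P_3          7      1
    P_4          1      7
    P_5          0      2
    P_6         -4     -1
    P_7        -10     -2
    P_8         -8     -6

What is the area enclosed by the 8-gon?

Apply Gauss's area formula: 2A = Σ (x_i·y_{i+1} − x_{i+1}·y_i), indices taken mod 8.
Cross-terms: 90, 30, 48, 2, 8, -2, 44, 80  ⇒  Σ = 300
Area = |Σ|/2 = 150.

150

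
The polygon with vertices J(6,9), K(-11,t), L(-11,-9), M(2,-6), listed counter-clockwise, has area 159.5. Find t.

-1

Write out the shoelace sum; only the two edges meeting at K involve t:
2·Area = [(6·t − (-11)·9) + ((-11)·(-9) − (-11)·t)] + 138
       = 17·t + 336 = 319
⇒ t = -1.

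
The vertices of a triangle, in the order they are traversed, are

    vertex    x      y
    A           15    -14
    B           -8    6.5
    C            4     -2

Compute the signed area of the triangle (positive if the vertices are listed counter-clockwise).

Cross-terms: -14.5, -10, -26  ⇒  Σ = -50.5
Signed area = Σ/2 = -25.25 (negative ⇒ clockwise traversal).

-25.25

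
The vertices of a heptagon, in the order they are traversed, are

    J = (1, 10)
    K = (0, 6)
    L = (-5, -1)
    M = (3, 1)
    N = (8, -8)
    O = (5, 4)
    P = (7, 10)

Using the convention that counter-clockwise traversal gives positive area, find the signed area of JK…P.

Apply Gauss's area formula: 2A = Σ (x_i·y_{i+1} − x_{i+1}·y_i), indices taken mod 7.
Σ = (6) + (30) + (-2) + (-32) + (72) + (22) + (60) = 156
Signed area = Σ/2 = 78 (positive ⇒ counter-clockwise traversal).

78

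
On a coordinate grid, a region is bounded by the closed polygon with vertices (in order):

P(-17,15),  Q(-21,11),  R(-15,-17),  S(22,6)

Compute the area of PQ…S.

683

Σ = (128) + (522) + (284) + (432) = 1366
Area = |Σ|/2 = 683.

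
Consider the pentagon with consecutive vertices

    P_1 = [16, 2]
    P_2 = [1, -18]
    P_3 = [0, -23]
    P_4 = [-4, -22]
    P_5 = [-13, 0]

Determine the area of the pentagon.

Cross-terms: -290, -23, -92, -286, -26  ⇒  Σ = -717
Area = |Σ|/2 = 358.5.

358.5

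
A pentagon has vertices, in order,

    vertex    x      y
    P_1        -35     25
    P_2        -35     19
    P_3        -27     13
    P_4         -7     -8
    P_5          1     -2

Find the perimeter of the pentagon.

|P_1P_2| = √((0)² + (-6)²) = √36 = 6
|P_2P_3| = √((8)² + (-6)²) = √100 = 10
|P_3P_4| = √((20)² + (-21)²) = √841 = 29
|P_4P_5| = √((8)² + (6)²) = √100 = 10
|P_5P_1| = √((-36)² + (27)²) = √2025 = 45
Perimeter = 6 + 10 + 29 + 10 + 45 = 100.

100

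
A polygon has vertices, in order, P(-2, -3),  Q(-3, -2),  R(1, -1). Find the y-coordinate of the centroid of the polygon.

Apply Gauss's area formula. First the cross-terms c_i = x_i·y_{i+1} − x_{i+1}·y_i:
  -5, 5, -5  ⇒  2A = -5, A = -2.5.
Then Σ (y_i + y_{i+1})·c_i = 30, so ȳ = 30 / (6·(-2.5)) = -2.

-2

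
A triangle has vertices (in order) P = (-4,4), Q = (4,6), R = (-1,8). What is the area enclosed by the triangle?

13

Apply the shoelace formula: 2A = Σ (x_i·y_{i+1} − x_{i+1}·y_i), indices taken mod 3.
P→Q: (-4)(6) − (4)(4) = -40
Q→R: (4)(8) − (-1)(6) = 38
R→P: (-1)(4) − (-4)(8) = 28
Σ = 26
Area = |Σ|/2 = 13.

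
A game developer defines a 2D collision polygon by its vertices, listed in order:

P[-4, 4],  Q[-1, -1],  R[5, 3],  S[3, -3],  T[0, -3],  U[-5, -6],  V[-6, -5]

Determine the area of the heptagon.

46.5

Apply the shoelace formula: 2A = Σ (x_i·y_{i+1} − x_{i+1}·y_i), indices taken mod 7.
Cross-terms: 8, 2, -24, -9, -15, -11, -44  ⇒  Σ = -93
Area = |Σ|/2 = 46.5.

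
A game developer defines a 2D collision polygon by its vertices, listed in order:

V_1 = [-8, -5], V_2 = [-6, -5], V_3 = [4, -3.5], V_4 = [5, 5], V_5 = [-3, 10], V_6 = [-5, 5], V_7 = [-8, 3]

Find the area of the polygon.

138.75

Σ = (10) + (41) + (37.5) + (65) + (35) + (25) + (64) = 277.5
Area = |Σ|/2 = 138.75.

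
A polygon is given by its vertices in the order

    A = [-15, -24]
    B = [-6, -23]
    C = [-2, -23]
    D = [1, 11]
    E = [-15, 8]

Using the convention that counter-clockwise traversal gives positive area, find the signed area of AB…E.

Apply Gauss's area formula: 2A = Σ (x_i·y_{i+1} − x_{i+1}·y_i), indices taken mod 5.
Σ = (201) + (92) + (1) + (173) + (480) = 947
Signed area = Σ/2 = 473.5 (positive ⇒ counter-clockwise traversal).

473.5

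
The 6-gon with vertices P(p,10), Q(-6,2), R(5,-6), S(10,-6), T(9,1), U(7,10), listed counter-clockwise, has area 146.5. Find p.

5

The doubled signed area Σ (x_i y_{i+1} − x_{i+1} y_i) is linear in p.
With p=0 it equals 333; the coefficient of p is -8 (from the two edges through P).
So -8·p + 333 = 2·146.5 = 293 ⇒ p = 5.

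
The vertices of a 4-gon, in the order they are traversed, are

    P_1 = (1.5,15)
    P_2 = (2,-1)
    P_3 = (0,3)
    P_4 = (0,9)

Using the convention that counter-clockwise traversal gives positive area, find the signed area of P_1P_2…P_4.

-19.5

Σ = (-31.5) + (6) + (0) + (-13.5) = -39
Signed area = Σ/2 = -19.5 (negative ⇒ clockwise traversal).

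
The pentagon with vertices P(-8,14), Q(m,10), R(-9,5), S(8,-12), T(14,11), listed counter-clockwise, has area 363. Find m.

The doubled signed area Σ (x_i y_{i+1} − x_{i+1} y_i) is linear in m.
With m=0 it equals 618; the coefficient of m is -9 (from the two edges through Q).
So -9·m + 618 = 2·363 = 726 ⇒ m = -12.

-12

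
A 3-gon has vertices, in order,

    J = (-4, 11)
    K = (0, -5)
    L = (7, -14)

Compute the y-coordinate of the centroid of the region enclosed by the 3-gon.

-8/3

Apply the shoelace (surveyor's) formula. First the cross-terms c_i = x_i·y_{i+1} − x_{i+1}·y_i:
  20, 35, 21  ⇒  2A = 76, A = 38.
Then Σ (y_i + y_{i+1})·c_i = -608, so ȳ = -608 / (6·38) = -8/3.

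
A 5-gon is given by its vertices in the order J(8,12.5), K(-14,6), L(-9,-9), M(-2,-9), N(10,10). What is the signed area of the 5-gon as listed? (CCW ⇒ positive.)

Apply Gauss's area formula: 2A = Σ (x_i·y_{i+1} − x_{i+1}·y_i), indices taken mod 5.
Σ = (223) + (180) + (63) + (70) + (45) = 581
Signed area = Σ/2 = 290.5 (positive ⇒ counter-clockwise traversal).

290.5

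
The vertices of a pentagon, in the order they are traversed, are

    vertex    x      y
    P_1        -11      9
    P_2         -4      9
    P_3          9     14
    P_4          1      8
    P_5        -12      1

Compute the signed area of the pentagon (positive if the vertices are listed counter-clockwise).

Apply the shoelace formula: 2A = Σ (x_i·y_{i+1} − x_{i+1}·y_i), indices taken mod 5.
P_1→P_2: (-11)(9) − (-4)(9) = -63
P_2→P_3: (-4)(14) − (9)(9) = -137
P_3→P_4: (9)(8) − (1)(14) = 58
P_4→P_5: (1)(1) − (-12)(8) = 97
P_5→P_1: (-12)(9) − (-11)(1) = -97
Σ = -142
Signed area = Σ/2 = -71 (negative ⇒ clockwise traversal).

-71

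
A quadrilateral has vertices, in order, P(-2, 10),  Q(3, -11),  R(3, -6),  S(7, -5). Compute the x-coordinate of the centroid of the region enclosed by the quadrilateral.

326/141

Apply Gauss's area formula. First the cross-terms c_i = x_i·y_{i+1} − x_{i+1}·y_i:
  -8, 15, 27, 60  ⇒  2A = 94, A = 47.
Then Σ (x_i + x_{i+1})·c_i = 652, so x̄ = 652 / (6·47) = 326/141.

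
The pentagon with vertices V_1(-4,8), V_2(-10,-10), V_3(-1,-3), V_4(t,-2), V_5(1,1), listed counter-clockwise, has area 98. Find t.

10

The doubled signed area Σ (x_i y_{i+1} − x_{i+1} y_i) is linear in t.
With t=0 it equals 156; the coefficient of t is 4 (from the two edges through V_4).
So 4·t + 156 = 2·98 = 196 ⇒ t = 10.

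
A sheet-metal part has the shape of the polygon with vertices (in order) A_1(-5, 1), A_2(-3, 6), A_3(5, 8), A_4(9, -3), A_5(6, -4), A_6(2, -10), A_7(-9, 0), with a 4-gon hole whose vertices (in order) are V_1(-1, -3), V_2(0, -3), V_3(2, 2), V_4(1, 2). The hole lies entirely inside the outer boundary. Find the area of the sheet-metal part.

163.5

Outer boundary:
Apply the shoelace (surveyor's) formula: 2A = Σ (x_i·y_{i+1} − x_{i+1}·y_i), indices taken mod 7.
Σ = (-27) + (-54) + (-87) + (-18) + (-52) + (-90) + (-9) = -337
Area = |Σ|/2 = 168.5.
Hole:
Apply the shoelace (surveyor's) formula: 2A = Σ (x_i·y_{i+1} − x_{i+1}·y_i), indices taken mod 4.
V_1→V_2: (-1)(-3) − (0)(-3) = 3
V_2→V_3: (0)(2) − (2)(-3) = 6
V_3→V_4: (2)(2) − (1)(2) = 2
V_4→V_1: (1)(-3) − (-1)(2) = -1
Σ = 10
Area = |Σ|/2 = 5.
Net area = 168.5 − 5 = 163.5.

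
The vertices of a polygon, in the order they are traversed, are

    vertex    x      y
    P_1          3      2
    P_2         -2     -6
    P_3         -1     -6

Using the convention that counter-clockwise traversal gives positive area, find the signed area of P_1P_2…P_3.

4

Apply the surveyor's formula: 2A = Σ (x_i·y_{i+1} − x_{i+1}·y_i), indices taken mod 3.
P_1→P_2: (3)(-6) − (-2)(2) = -14
P_2→P_3: (-2)(-6) − (-1)(-6) = 6
P_3→P_1: (-1)(2) − (3)(-6) = 16
Σ = 8
Signed area = Σ/2 = 4 (positive ⇒ counter-clockwise traversal).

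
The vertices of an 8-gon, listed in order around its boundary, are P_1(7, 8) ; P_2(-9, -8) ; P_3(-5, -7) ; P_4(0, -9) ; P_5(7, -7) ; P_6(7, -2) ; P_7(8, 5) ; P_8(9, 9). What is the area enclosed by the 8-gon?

Σ = (16) + (23) + (45) + (63) + (35) + (51) + (27) + (9) = 269
Area = |Σ|/2 = 134.5.

134.5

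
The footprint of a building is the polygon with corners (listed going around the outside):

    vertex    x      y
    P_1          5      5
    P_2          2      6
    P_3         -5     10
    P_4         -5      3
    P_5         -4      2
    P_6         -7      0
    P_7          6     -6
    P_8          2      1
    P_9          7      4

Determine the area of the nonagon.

Cross-terms: 20, 50, 35, 2, 14, 42, 18, 1, 15  ⇒  Σ = 197
Area = |Σ|/2 = 98.5.

98.5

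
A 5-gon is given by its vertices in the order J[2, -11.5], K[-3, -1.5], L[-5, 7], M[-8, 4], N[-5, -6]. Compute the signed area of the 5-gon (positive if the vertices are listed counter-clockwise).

53.75

Apply the shoelace formula: 2A = Σ (x_i·y_{i+1} − x_{i+1}·y_i), indices taken mod 5.
Σ = (-37.5) + (-28.5) + (36) + (68) + (69.5) = 107.5
Signed area = Σ/2 = 53.75 (positive ⇒ counter-clockwise traversal).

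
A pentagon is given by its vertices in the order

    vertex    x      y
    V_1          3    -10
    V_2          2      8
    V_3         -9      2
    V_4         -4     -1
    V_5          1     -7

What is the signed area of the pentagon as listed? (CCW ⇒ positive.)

88.5

Σ = (44) + (76) + (17) + (29) + (11) = 177
Signed area = Σ/2 = 88.5 (positive ⇒ counter-clockwise traversal).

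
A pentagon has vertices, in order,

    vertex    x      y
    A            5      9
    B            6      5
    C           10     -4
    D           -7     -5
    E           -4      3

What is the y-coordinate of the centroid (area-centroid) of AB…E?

44/117

Apply the surveyor's formula. First the cross-terms c_i = x_i·y_{i+1} − x_{i+1}·y_i:
  -29, -74, -78, -41, -51  ⇒  2A = -273, A = -136.5.
Then Σ (y_i + y_{i+1})·c_i = -308, so ȳ = -308 / (6·(-136.5)) = 44/117.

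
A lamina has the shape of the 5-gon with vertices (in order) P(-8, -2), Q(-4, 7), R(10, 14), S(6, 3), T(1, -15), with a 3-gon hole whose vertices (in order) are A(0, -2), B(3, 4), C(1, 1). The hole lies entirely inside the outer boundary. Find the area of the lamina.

Outer boundary:
Apply Gauss's area formula: 2A = Σ (x_i·y_{i+1} − x_{i+1}·y_i), indices taken mod 5.
Σ = (-64) + (-126) + (-54) + (-93) + (-122) = -459
Area = |Σ|/2 = 229.5.
Hole:
Apply Gauss's area formula: 2A = Σ (x_i·y_{i+1} − x_{i+1}·y_i), indices taken mod 3.
A→B: (0)(4) − (3)(-2) = 6
B→C: (3)(1) − (1)(4) = -1
C→A: (1)(-2) − (0)(1) = -2
Σ = 3
Area = |Σ|/2 = 1.5.
Net area = 229.5 − 1.5 = 228.

228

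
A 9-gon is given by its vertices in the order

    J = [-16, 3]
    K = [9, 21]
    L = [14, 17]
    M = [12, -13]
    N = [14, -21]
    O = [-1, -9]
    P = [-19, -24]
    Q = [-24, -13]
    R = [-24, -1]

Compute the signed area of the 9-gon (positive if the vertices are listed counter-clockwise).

-979.5

Apply the shoelace formula: 2A = Σ (x_i·y_{i+1} − x_{i+1}·y_i), indices taken mod 9.
J→K: (-16)(21) − (9)(3) = -363
K→L: (9)(17) − (14)(21) = -141
L→M: (14)(-13) − (12)(17) = -386
M→N: (12)(-21) − (14)(-13) = -70
N→O: (14)(-9) − (-1)(-21) = -147
O→P: (-1)(-24) − (-19)(-9) = -147
P→Q: (-19)(-13) − (-24)(-24) = -329
Q→R: (-24)(-1) − (-24)(-13) = -288
R→J: (-24)(3) − (-16)(-1) = -88
Σ = -1959
Signed area = Σ/2 = -979.5 (negative ⇒ clockwise traversal).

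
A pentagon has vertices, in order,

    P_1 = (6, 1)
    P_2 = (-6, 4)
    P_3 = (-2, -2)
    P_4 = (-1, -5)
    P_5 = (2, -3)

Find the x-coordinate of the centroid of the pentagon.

Apply the surveyor's formula. First the cross-terms c_i = x_i·y_{i+1} − x_{i+1}·y_i:
  30, 20, 8, 13, 20  ⇒  2A = 91, A = 45.5.
Then Σ (x_i + x_{i+1})·c_i = -11, so x̄ = -11 / (6·45.5) = -11/273.

-11/273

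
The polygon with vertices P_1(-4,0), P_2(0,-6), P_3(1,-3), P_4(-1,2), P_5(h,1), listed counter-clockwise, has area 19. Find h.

The doubled signed area Σ (x_i y_{i+1} − x_{i+1} y_i) is linear in h.
With h=0 it equals 32; the coefficient of h is -2 (from the two edges through P_5).
So -2·h + 32 = 2·19 = 38 ⇒ h = -3.

-3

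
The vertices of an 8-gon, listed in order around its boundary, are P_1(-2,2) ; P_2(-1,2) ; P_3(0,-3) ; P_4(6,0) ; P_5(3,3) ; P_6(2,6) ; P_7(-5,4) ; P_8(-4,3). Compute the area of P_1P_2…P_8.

43

Apply the surveyor's formula: 2A = Σ (x_i·y_{i+1} − x_{i+1}·y_i), indices taken mod 8.
Σ = (-2) + (3) + (18) + (18) + (12) + (38) + (1) + (-2) = 86
Area = |Σ|/2 = 43.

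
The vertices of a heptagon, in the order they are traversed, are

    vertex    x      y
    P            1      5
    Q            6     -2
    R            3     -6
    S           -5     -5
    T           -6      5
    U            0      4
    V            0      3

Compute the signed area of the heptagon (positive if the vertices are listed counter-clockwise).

-94.5

Σ = (-32) + (-30) + (-45) + (-55) + (-24) + (0) + (-3) = -189
Signed area = Σ/2 = -94.5 (negative ⇒ clockwise traversal).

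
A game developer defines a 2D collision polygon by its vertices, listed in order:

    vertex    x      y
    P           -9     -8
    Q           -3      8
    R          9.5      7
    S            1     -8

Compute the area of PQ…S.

178

Σ = (-96) + (-97) + (-83) + (-80) = -356
Area = |Σ|/2 = 178.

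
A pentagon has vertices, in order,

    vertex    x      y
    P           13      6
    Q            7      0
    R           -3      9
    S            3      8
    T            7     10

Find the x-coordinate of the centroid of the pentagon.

Apply the shoelace (surveyor's) formula. First the cross-terms c_i = x_i·y_{i+1} − x_{i+1}·y_i:
  -42, 63, -51, -26, -88  ⇒  2A = -144, A = -72.
Then Σ (x_i + x_{i+1})·c_i = -2608, so x̄ = -2608 / (6·(-72)) = 163/27.

163/27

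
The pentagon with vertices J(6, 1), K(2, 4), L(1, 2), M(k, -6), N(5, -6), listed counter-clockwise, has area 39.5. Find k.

1

The doubled signed area Σ (x_i y_{i+1} − x_{i+1} y_i) is linear in k.
With k=0 it equals 87; the coefficient of k is -8 (from the two edges through M).
So -8·k + 87 = 2·39.5 = 79 ⇒ k = 1.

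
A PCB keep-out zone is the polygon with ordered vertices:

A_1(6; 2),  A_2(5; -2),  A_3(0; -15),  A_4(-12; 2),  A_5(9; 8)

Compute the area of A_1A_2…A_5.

Apply the shoelace (surveyor's) formula: 2A = Σ (x_i·y_{i+1} − x_{i+1}·y_i), indices taken mod 5.
Cross-terms: -22, -75, -180, -114, -30  ⇒  Σ = -421
Area = |Σ|/2 = 210.5.

210.5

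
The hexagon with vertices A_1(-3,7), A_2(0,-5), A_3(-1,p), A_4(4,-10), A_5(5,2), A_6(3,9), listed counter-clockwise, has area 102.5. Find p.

-10

Write out the shoelace sum; only the two edges meeting at A_3 involve p:
2·Area = [(0·p − (-1)·(-5)) + ((-1)·(-10) − 4·p)] + 160
       = -4·p + 165 = 205
⇒ p = -10.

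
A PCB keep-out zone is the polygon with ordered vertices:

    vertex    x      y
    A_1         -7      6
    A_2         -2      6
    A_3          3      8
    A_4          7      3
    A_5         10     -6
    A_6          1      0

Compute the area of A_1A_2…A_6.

Apply Gauss's area formula: 2A = Σ (x_i·y_{i+1} − x_{i+1}·y_i), indices taken mod 6.
Cross-terms: -30, -34, -47, -72, 6, 6  ⇒  Σ = -171
Area = |Σ|/2 = 85.5.

85.5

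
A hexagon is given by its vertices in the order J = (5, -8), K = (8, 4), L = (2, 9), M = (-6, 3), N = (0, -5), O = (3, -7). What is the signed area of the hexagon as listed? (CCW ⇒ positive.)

Apply the shoelace (surveyor's) formula: 2A = Σ (x_i·y_{i+1} − x_{i+1}·y_i), indices taken mod 6.
Σ = (84) + (64) + (60) + (30) + (15) + (11) = 264
Signed area = Σ/2 = 132 (positive ⇒ counter-clockwise traversal).

132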